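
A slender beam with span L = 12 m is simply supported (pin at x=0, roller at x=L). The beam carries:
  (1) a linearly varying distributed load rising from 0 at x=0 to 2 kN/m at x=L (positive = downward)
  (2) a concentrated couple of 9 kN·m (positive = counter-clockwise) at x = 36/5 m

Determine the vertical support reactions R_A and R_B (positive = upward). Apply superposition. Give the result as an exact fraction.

R_A = 19/4 kN, R_B = 29/4 kN

Load 1 — triangular load w₀=2 kN/m (0→w₀ over full span):
  R_A = w₀L/6 = 2·12/6 = 4 kN
  R_B = w₀L/3 = 2·12/3 = 8 kN
Load 2 — applied couple M₀=9 kN·m at a=36/5 m (b=L-a=24/5):
  R_A = M₀/L = 9/12 = 3/4 kN
  R_B = -M₀/L = -9/12 = -3/4 kN
Superposition: R_A = 19/4 kN, R_B = 29/4 kN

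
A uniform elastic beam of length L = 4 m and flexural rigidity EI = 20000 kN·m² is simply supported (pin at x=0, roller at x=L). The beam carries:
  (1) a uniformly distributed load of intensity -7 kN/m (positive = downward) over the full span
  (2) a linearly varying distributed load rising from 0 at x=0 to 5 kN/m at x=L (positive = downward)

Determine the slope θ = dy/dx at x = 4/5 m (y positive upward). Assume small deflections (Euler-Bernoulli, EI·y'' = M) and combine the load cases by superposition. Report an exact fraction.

Load 1 — uniform load w=-7 kN/m over full span:
  θ_1 = -w(L³-6Lx²+4x³)/(24EI) = -(-7)·(4³-6·4·(4/5)²+4·(4/5)³)/(24·20000) = 231/312500 rad
Load 2 — triangular load w₀=5 kN/m (0→w₀ over full span):
  θ_2 = -w₀(7L⁴-30L²x²+15x⁴)/(360LEI) = -5·(7·4⁴-30·4²·(4/5)²+15·(4/5)⁴)/(360·4·20000) = -182/703125 rad
Superposition: θ = Σ θ_i = 1351/2812500 rad ≈ 0.000480 rad

θ(4/5) = 1351/2812500 rad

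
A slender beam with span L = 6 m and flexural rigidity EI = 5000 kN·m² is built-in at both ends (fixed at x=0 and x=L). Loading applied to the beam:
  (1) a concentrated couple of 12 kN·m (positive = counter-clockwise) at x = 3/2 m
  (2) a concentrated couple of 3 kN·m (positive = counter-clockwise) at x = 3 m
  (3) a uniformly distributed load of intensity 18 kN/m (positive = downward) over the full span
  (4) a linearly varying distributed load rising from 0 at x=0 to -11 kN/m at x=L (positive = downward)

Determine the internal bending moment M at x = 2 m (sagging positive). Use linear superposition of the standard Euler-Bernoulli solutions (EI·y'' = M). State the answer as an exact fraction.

Load 1 — applied couple M₀=12 kN·m at a=3/2 m (b=L-a=9/2):
  M_1 = R_Ax - M_A - M₀  [x>a] with R_A=9/4, M_A=-9/4 = (9/4)·2 - (-9/4) - 12 = -21/4 kN·m
Load 2 — applied couple M₀=3 kN·m at a=3 m (b=L-a=3):
  M_2 = R_Ax - M_A  [x≤a] with R_A=3/4, M_A=3/4 = (3/4)·2 - (3/4) = 3/4 kN·m
Load 3 — uniform load w=18 kN/m over full span:
  M_3 = wLx/2 - wL²/12 - wx²/2 = 18·6·2/2 - 18·6²/12 - 18·2²/2 = 18 kN·m
Load 4 — triangular load w₀=-11 kN/m (0→w₀ over full span):
  M_4 = 3w₀Lx/20 - w₀L²/30 - w₀x³/(6L) = 3·(-11)·6·2/20 - (-11)·6²/30 - (-11)·2³/(6·6) = -187/45 kN·m
Superposition: M = Σ M_i = 841/90 kN·m ≈ 9.344444 kN·m

M(2) = 841/90 kN·m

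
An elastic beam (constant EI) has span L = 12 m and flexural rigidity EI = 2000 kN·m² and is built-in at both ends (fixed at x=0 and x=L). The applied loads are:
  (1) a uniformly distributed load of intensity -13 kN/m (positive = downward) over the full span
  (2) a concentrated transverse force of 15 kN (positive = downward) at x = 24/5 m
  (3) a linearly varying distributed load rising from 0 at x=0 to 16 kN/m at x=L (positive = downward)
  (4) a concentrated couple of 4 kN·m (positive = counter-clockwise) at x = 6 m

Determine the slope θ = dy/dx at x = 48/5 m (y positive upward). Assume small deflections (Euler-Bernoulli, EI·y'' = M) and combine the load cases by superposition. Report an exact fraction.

Load 1 — uniform load w=-13 kN/m over full span:
  θ_1 = -wx(L-x)(L-2x)/(12EI) = -(-13)·(48/5)·(12-(48/5))·(12-2·(48/5))/(12·2000) = -1404/15625 rad
Load 2 — point force P=15 kN at a=24/5 m (b=L-a=36/5):
  θ_2 = Pa²(L-x)(2bL-(3b+a)(L-x))/(2L³EI)  [x>a] = 15·(24/5)²·(12-(48/5))·(2·(36/5)·12-(3·(36/5)+(24/5))·(12-(48/5)))/(2·12³·2000) = 1026/78125 rad
Load 3 — triangular load w₀=16 kN/m (0→w₀ over full span):
  θ_3 = -w₀(2x(L-x)(L-2x)(x+2L)+x²(L-x)²)/(120LEI) = -16·(2·(48/5)·(12-(48/5))·(12-2·(48/5))·((48/5)+2·12)+(48/5)²·(12-(48/5))²)/(120·12·2000) = 4608/78125 rad
Load 4 — applied couple M₀=4 kN·m at a=6 m (b=L-a=6):
  θ_4 = (R_Ax²/2 - M_Ax - M₀(x-a))/EI  [x>a] with R_A=1/2, M_A=1 = ((1/2)·(48/5)²/2 - 1·(48/5) - 4·((48/5)-6))/2000 = -3/6250 rad
Superposition: θ = Σ θ_i = -2847/156250 rad ≈ -0.018221 rad

θ(48/5) = -2847/156250 rad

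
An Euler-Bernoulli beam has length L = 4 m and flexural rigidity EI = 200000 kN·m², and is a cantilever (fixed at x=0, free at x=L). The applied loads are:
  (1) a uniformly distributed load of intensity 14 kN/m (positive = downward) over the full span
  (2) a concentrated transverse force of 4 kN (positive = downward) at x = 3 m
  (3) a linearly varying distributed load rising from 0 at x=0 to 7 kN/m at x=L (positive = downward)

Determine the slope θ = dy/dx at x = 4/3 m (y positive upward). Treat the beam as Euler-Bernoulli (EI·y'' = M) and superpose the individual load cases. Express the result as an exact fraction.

Load 1 — uniform load w=14 kN/m over full span:
  θ_1 = -wx(x²-3Lx+3L²)/(6EI) = -14·(4/3)·((4/3)²-3·4·(4/3)+3·4²)/(6·200000) = -133/253125 rad
Load 2 — point force P=4 kN at a=3 m (b=L-a=1):
  θ_2 = -Px(2a-x)/(2EI)  [x≤a] = -4·(4/3)·(2·3-(4/3))/(2·200000) = -7/112500 rad
Load 3 — triangular load w₀=7 kN/m (0→w₀ over full span):
  θ_3 = (w₀Lx²/4-w₀L²x/3-w₀x⁴/(24L))/EI = (7·4·(4/3)²/4-7·4²·(4/3)/3-7·(4/3)⁴/(24·4))/200000 = -1141/6075000 rad
Superposition: θ = Σ θ_i = -4711/6075000 rad ≈ -0.000775 rad

θ(4/3) = -4711/6075000 rad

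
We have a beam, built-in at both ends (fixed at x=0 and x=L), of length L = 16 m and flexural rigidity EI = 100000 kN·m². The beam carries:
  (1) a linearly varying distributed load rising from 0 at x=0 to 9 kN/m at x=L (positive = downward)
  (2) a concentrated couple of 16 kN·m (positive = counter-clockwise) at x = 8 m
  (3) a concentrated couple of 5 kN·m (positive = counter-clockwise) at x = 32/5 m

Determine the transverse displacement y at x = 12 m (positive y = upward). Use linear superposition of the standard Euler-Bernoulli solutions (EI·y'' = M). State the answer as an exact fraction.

Load 1 — triangular load w₀=9 kN/m (0→w₀ over full span):
  y_1 = -w₀x²(L-x)²(x+2L)/(120LEI) = -9·12²·(16-12)²·(12+2·16)/(120·16·100000) = -297/62500 m
Load 2 — applied couple M₀=16 kN·m at a=8 m (b=L-a=8):
  y_2 = (R_Ax³/6 - M_Ax²/2 - M₀(x-a)²/2)/EI  [x>a] with R_A=3/2, M_A=4 = ((3/2)·12³/6 - 4·12²/2 - 16·(12-8)²/2)/100000 = 1/6250 m
Load 3 — applied couple M₀=5 kN·m at a=32/5 m (b=L-a=48/5):
  y_3 = (R_Ax³/6 - M_Ax²/2 - M₀(x-a)²/2)/EI  [x>a] with R_A=9/20, M_A=3/5 = ((9/20)·12³/6 - (3/5)·12²/2 - 5·(12-(32/5))²/2)/100000 = 1/12500 m
Superposition: y = Σ y_i = -141/31250 m ≈ -0.004512 m

y(12) = -141/31250 m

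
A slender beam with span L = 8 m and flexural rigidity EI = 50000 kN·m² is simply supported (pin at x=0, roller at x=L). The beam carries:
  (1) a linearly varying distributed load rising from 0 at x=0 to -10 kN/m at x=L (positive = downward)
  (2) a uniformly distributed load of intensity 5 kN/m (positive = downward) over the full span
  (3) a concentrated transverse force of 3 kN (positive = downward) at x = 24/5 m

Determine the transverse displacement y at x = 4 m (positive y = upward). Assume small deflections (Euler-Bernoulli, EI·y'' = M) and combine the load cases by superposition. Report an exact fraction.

Load 1 — triangular load w₀=-10 kN/m (0→w₀ over full span):
  y_1 = -w₀x(7L⁴-10L²x²+3x⁴)/(360LEI) = -(-10)·4·(7·8⁴-10·8²·4²+3·4⁴)/(360·8·50000) = 2/375 m
Load 2 — uniform load w=5 kN/m over full span:
  y_2 = -wx(L³-2Lx²+x³)/(24EI) = -5·4·(8³-2·8·4²+4³)/(24·50000) = -2/375 m
Load 3 — point force P=3 kN at a=24/5 m (b=L-a=16/5):
  y_3 = -Pbx(L²-b²-x²)/(6LEI)  [x≤a] = -3·(16/5)·4·(8²-(16/5)²-4²)/(6·8·50000) = -236/390625 m
Superposition: y = Σ y_i = -236/390625 m ≈ -0.000604 m

y(4) = -236/390625 m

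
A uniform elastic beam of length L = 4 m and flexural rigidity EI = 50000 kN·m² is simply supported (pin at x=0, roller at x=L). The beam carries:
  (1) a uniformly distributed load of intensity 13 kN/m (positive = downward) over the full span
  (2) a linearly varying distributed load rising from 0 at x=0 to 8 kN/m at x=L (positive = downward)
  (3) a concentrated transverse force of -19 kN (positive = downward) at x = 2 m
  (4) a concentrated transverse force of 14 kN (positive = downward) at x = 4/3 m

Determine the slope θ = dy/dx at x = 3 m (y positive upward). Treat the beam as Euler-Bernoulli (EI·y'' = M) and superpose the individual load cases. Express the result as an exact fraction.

θ(3) = 20741/40500000 rad

Load 1 — uniform load w=13 kN/m over full span:
  θ_1 = -w(L³-6Lx²+4x³)/(24EI) = -13·(4³-6·4·3²+4·3³)/(24·50000) = 143/300000 rad
Load 2 — triangular load w₀=8 kN/m (0→w₀ over full span):
  θ_2 = -w₀(7L⁴-30L²x²+15x⁴)/(360LEI) = -8·(7·4⁴-30·4²·3²+15·3⁴)/(360·4·50000) = 1313/9000000 rad
Load 3 — point force P=-19 kN at a=2 m (b=L-a=2):
  θ_3 = -Pa(2L²-6Lx+3x²+a²)/(6LEI)  [x>a] = -(-19)·2·(2·4²-6·4·3+3·3²+2²)/(6·4·50000) = -57/200000 rad
Load 4 — point force P=14 kN at a=4/3 m (b=L-a=8/3):
  θ_4 = -Pa(2L²-6Lx+3x²+a²)/(6LEI)  [x>a] = -14·(4/3)·(2·4²-6·4·3+3·3²+(4/3)²)/(6·4·50000) = 707/4050000 rad
Superposition: θ = Σ θ_i = 20741/40500000 rad ≈ 0.000512 rad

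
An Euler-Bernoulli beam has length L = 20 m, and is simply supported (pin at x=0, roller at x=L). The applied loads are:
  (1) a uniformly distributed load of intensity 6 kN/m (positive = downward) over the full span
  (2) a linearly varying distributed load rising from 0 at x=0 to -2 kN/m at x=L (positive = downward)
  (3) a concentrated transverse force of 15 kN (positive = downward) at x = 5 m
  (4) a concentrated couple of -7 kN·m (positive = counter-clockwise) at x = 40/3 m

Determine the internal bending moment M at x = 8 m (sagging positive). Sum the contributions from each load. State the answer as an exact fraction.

Load 1 — uniform load w=6 kN/m over full span:
  M_1 = wx(L-x)/2 = 6·8·(20-8)/2 = 288 kN·m
Load 2 — triangular load w₀=-2 kN/m (0→w₀ over full span):
  M_2 = w₀Lx/6 - w₀x³/(6L) = (-2)·20·8/6 - (-2)·8³/(6·20) = -224/5 kN·m
Load 3 — point force P=15 kN at a=5 m (b=L-a=15):
  M_3 = Pa(L-x)/L  [x>a] = 15·5·(20-8)/20 = 45 kN·m
Load 4 — applied couple M₀=-7 kN·m at a=40/3 m (b=L-a=20/3):
  M_4 = M₀x/L  [x≤a] = (-7)·8/20 = -14/5 kN·m
Superposition: M = Σ M_i = 1427/5 kN·m ≈ 285.400000 kN·m

M(8) = 1427/5 kN·m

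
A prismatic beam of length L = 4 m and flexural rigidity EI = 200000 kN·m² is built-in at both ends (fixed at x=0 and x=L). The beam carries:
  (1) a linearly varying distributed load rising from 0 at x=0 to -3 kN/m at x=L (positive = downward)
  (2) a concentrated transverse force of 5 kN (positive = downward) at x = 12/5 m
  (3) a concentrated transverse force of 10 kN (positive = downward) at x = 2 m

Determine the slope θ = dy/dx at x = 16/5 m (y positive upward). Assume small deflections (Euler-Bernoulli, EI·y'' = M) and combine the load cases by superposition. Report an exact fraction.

Load 1 — triangular load w₀=-3 kN/m (0→w₀ over full span):
  θ_1 = -w₀(2x(L-x)(L-2x)(x+2L)+x²(L-x)²)/(120LEI) = -(-3)·(2·(16/5)·(4-(16/5))·(4-2·(16/5))·((16/5)+2·4)+(16/5)²·(4-(16/5))²)/(120·4·200000) = -8/1953125 rad
Load 2 — point force P=5 kN at a=12/5 m (b=L-a=8/5):
  θ_2 = Pa²(L-x)(2bL-(3b+a)(L-x))/(2L³EI)  [x>a] = 5·(12/5)²·(4-(16/5))·(2·(8/5)·4-(3·(8/5)+(12/5))·(4-(16/5)))/(2·4³·200000) = 99/15625000 rad
Load 3 — point force P=10 kN at a=2 m (b=L-a=2):
  θ_3 = Pa²(L-x)(2bL-(3b+a)(L-x))/(2L³EI)  [x>a] = 10·2²·(4-(16/5))·(2·2·4-(3·2+2)·(4-(16/5)))/(2·4³·200000) = 3/250000 rad
Superposition: θ = Σ θ_i = 89/6250000 rad ≈ 0.000014 rad

θ(16/5) = 89/6250000 rad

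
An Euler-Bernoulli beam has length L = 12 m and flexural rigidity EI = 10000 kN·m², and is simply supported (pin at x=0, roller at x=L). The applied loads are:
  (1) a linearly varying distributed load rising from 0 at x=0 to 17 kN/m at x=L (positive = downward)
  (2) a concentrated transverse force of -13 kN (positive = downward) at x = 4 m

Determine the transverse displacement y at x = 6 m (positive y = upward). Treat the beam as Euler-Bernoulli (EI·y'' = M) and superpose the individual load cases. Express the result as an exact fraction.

y(6) = -5689/30000 m

Load 1 — triangular load w₀=17 kN/m (0→w₀ over full span):
  y_1 = -w₀x(7L⁴-10L²x²+3x⁴)/(360LEI) = -17·6·(7·12⁴-10·12²·6²+3·6⁴)/(360·12·10000) = -459/2000 m
Load 2 — point force P=-13 kN at a=4 m (b=L-a=8):
  y_2 = -Pa(L-x)(2Lx-a²-x²)/(6LEI)  [x>a] = -(-13)·4·(12-6)·(2·12·6-4²-6²)/(6·12·10000) = 299/7500 m
Superposition: y = Σ y_i = -5689/30000 m ≈ -0.189633 m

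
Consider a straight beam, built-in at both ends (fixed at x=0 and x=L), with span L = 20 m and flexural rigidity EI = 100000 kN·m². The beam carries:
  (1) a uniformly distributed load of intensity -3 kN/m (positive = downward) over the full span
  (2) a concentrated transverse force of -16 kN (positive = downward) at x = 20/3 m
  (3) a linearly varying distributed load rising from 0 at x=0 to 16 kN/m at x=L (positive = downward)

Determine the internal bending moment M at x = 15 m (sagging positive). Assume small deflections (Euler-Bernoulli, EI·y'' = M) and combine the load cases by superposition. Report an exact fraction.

Load 1 — uniform load w=-3 kN/m over full span:
  M_1 = wLx/2 - wL²/12 - wx²/2 = (-3)·20·15/2 - (-3)·20²/12 - (-3)·15²/2 = -25/2 kN·m
Load 2 — point force P=-16 kN at a=20/3 m (b=L-a=40/3):
  M_2 = Pa²(a+3b)(L-x)/L³ - Pa²b/L²  [x>a] = (-16)·(20/3)²·((20/3)+3·(40/3))·(20-15)/20³ - (-16)·(20/3)²·(40/3)/20² = 80/27 kN·m
Load 3 — triangular load w₀=16 kN/m (0→w₀ over full span):
  M_3 = 3w₀Lx/20 - w₀L²/30 - w₀x³/(6L) = 3·16·20·15/20 - 16·20²/30 - 16·15³/(6·20) = 170/3 kN·m
Superposition: M = Σ M_i = 2545/54 kN·m ≈ 47.129630 kN·m

M(15) = 2545/54 kN·m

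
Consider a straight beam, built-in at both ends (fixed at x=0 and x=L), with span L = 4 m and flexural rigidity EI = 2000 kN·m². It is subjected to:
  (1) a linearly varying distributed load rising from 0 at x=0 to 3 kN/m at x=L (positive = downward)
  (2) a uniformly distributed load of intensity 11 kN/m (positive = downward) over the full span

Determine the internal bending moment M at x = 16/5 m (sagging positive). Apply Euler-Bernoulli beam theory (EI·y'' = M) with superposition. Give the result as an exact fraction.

Load 1 — triangular load w₀=3 kN/m (0→w₀ over full span):
  M_1 = 3w₀Lx/20 - w₀L²/30 - w₀x³/(6L) = 3·3·4·(16/5)/20 - 3·4²/30 - 3·(16/5)³/(6·4) = 8/125 kN·m
Load 2 — uniform load w=11 kN/m over full span:
  M_2 = wLx/2 - wL²/12 - wx²/2 = 11·4·(16/5)/2 - 11·4²/12 - 11·(16/5)²/2 = -44/75 kN·m
Superposition: M = Σ M_i = -196/375 kN·m ≈ -0.522667 kN·m

M(16/5) = -196/375 kN·m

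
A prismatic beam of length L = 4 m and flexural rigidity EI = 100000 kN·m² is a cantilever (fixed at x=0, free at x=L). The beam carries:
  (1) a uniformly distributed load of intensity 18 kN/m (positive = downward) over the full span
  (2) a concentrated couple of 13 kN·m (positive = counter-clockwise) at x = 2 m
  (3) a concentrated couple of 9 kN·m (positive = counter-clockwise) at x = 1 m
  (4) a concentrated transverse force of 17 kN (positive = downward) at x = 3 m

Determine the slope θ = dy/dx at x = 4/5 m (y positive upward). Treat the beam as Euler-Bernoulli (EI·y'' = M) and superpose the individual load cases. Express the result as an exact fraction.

Load 1 — uniform load w=18 kN/m over full span:
  θ_1 = -wx(x²-3Lx+3L²)/(6EI) = -18·(4/5)·((4/5)²-3·4·(4/5)+3·4²)/(6·100000) = -366/390625 rad
Load 2 — applied couple M₀=13 kN·m at a=2 m (b=L-a=2):
  θ_2 = M₀x/EI  [x≤a] = 13·(4/5)/100000 = 13/125000 rad
Load 3 — applied couple M₀=9 kN·m at a=1 m (b=L-a=3):
  θ_3 = M₀x/EI  [x≤a] = 9·(4/5)/100000 = 9/125000 rad
Load 4 — point force P=17 kN at a=3 m (b=L-a=1):
  θ_4 = -Px(2a-x)/(2EI)  [x≤a] = -17·(4/5)·(2·3-(4/5))/(2·100000) = -221/625000 rad
Superposition: θ = Σ θ_i = -3483/3125000 rad ≈ -0.001115 rad

θ(4/5) = -3483/3125000 rad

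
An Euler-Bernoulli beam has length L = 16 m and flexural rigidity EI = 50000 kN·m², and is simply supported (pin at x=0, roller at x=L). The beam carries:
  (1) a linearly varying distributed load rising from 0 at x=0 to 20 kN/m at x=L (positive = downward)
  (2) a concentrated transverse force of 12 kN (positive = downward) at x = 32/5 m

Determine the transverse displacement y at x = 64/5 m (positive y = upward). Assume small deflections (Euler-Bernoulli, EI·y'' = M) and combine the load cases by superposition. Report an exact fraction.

y(64/5) = -1142784/9765625 m

Load 1 — triangular load w₀=20 kN/m (0→w₀ over full span):
  y_1 = -w₀x(7L⁴-10L²x²+3x⁴)/(360LEI) = -20·(64/5)·(7·16⁴-10·16²·(64/5)²+3·(64/5)⁴)/(360·16·50000) = -1040384/9765625 m
Load 2 — point force P=12 kN at a=32/5 m (b=L-a=48/5):
  y_2 = -Pa(L-x)(2Lx-a²-x²)/(6LEI)  [x>a] = -12·(32/5)·(16-(64/5))·(2·16·(64/5)-(32/5)²-(64/5)²)/(6·16·50000) = -4096/390625 m
Superposition: y = Σ y_i = -1142784/9765625 m ≈ -0.117021 m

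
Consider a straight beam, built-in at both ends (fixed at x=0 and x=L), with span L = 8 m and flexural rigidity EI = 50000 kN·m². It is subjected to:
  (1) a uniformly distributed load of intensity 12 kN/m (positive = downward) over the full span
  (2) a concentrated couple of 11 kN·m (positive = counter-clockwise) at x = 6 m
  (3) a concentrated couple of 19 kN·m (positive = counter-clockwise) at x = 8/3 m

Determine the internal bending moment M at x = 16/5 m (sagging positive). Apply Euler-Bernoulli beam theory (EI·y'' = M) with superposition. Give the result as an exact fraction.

Load 1 — uniform load w=12 kN/m over full span:
  M_1 = wLx/2 - wL²/12 - wx²/2 = 12·8·(16/5)/2 - 12·8²/12 - 12·(16/5)²/2 = 704/25 kN·m
Load 2 — applied couple M₀=11 kN·m at a=6 m (b=L-a=2):
  M_2 = R_Ax - M_A  [x≤a] with R_A=99/64, M_A=55/16 = (99/64)·(16/5) - (55/16) = 121/80 kN·m
Load 3 — applied couple M₀=19 kN·m at a=8/3 m (b=L-a=16/3):
  M_3 = R_Ax - M_A - M₀  [x>a] with R_A=19/6, M_A=0 = (19/6)·(16/5) - 0 - 19 = -133/15 kN·m
Superposition: M = Σ M_i = 24967/1200 kN·m ≈ 20.805833 kN·m

M(16/5) = 24967/1200 kN·m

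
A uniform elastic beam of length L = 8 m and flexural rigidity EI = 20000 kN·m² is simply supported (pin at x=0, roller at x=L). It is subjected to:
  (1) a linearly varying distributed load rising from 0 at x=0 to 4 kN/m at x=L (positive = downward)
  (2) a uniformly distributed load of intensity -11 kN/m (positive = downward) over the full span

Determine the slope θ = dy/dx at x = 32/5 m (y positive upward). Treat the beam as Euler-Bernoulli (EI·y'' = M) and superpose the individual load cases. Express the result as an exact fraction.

θ(32/5) = -26614/3515625 rad

Load 1 — triangular load w₀=4 kN/m (0→w₀ over full span):
  θ_1 = -w₀(7L⁴-30L²x²+15x⁴)/(360LEI) = -4·(7·8⁴-30·8²·(32/5)²+15·(32/5)⁴)/(360·8·20000) = 6056/3515625 rad
Load 2 — uniform load w=-11 kN/m over full span:
  θ_2 = -w(L³-6Lx²+4x³)/(24EI) = -(-11)·(8³-6·8·(32/5)²+4·(32/5)³)/(24·20000) = -726/78125 rad
Superposition: θ = Σ θ_i = -26614/3515625 rad ≈ -0.007570 rad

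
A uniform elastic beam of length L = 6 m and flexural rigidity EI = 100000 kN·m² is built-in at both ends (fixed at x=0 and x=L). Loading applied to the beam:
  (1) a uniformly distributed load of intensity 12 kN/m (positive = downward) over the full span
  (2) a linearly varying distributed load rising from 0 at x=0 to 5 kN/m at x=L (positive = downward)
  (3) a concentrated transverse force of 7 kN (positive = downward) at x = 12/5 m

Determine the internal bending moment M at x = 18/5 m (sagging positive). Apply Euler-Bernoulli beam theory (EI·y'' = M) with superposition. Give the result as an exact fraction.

M(18/5) = 13401/625 kN·m

Load 1 — uniform load w=12 kN/m over full span:
  M_1 = wLx/2 - wL²/12 - wx²/2 = 12·6·(18/5)/2 - 12·6²/12 - 12·(18/5)²/2 = 396/25 kN·m
Load 2 — triangular load w₀=5 kN/m (0→w₀ over full span):
  M_2 = 3w₀Lx/20 - w₀L²/30 - w₀x³/(6L) = 3·5·6·(18/5)/20 - 5·6²/30 - 5·(18/5)³/(6·6) = 93/25 kN·m
Load 3 — point force P=7 kN at a=12/5 m (b=L-a=18/5):
  M_3 = Pa²(a+3b)(L-x)/L³ - Pa²b/L²  [x>a] = 7·(12/5)²·((12/5)+3·(18/5))·(6-(18/5))/6³ - 7·(12/5)²·(18/5)/6² = 1176/625 kN·m
Superposition: M = Σ M_i = 13401/625 kN·m ≈ 21.441600 kN·m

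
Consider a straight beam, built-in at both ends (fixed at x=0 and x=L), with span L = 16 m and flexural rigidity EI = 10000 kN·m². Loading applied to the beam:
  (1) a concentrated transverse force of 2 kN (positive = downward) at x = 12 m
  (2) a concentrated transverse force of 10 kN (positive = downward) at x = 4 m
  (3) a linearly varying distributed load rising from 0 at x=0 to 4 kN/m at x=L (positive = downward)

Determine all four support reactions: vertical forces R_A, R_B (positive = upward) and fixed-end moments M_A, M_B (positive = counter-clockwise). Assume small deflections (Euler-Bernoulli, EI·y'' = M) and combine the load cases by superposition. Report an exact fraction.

R_A = 367/20 kN, M_A = 872/15 kN·m, R_B = 513/20 kN, M_B = -316/5 kN·m

Load 1 — point force P=2 kN at a=12 m (b=L-a=4):
  R_A = Pb²(3a+b)/L³ = 2·4²·(3·12+4)/16³ = 5/16 kN
  M_A = Pab²/L² = 2·12·4²/16² = 3/2 kN·m
  R_B = Pa²(a+3b)/L³ = 2·12²·(12+3·4)/16³ = 27/16 kN
  M_B = -Pa²b/L² = -2·12²·4/16² = -9/2 kN·m
Load 2 — point force P=10 kN at a=4 m (b=L-a=12):
  R_A = Pb²(3a+b)/L³ = 10·12²·(3·4+12)/16³ = 135/16 kN
  M_A = Pab²/L² = 10·4·12²/16² = 45/2 kN·m
  R_B = Pa²(a+3b)/L³ = 10·4²·(4+3·12)/16³ = 25/16 kN
  M_B = -Pa²b/L² = -10·4²·12/16² = -15/2 kN·m
Load 3 — triangular load w₀=4 kN/m (0→w₀ over full span):
  R_A = 3w₀L/20 = 3·4·16/20 = 48/5 kN
  M_A = w₀L²/30 = 4·16²/30 = 512/15 kN·m
  R_B = 7w₀L/20 = 7·4·16/20 = 112/5 kN
  M_B = -w₀L²/20 = -4·16²/20 = -256/5 kN·m
Superposition: R_A = 367/20 kN, M_A = 872/15 kN·m, R_B = 513/20 kN, M_B = -316/5 kN·m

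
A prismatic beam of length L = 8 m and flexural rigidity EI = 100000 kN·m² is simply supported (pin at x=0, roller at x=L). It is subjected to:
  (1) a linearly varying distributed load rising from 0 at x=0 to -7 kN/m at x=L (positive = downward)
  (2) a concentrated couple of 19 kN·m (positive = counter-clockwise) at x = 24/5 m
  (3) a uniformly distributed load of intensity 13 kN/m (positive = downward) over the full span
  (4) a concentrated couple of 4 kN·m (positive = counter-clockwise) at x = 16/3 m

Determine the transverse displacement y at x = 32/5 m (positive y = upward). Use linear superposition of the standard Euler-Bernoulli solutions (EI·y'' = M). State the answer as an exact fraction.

Load 1 — triangular load w₀=-7 kN/m (0→w₀ over full span):
  y_1 = -w₀x(7L⁴-10L²x²+3x⁴)/(360LEI) = -(-7)·(32/5)·(7·8⁴-10·8²·(32/5)²+3·(32/5)⁴)/(360·8·100000) = 56896/48828125 m
Load 2 — applied couple M₀=19 kN·m at a=24/5 m (b=L-a=16/5):
  y_2 = (M₀x³/(6L)-M₀(x-a)²/2+C₁x)/EI  [x>a] with C₁=M₀(3b²-L²)/(6L)=-988/75 = (19·(32/5)³/(6·8)-19·((32/5)-(24/5))²/2+(-988/75)·(32/5))/100000 = -19/390625 m
Load 3 — uniform load w=13 kN/m over full span:
  y_3 = -wx(L³-2Lx²+x³)/(24EI) = -13·(32/5)·(8³-2·8·(32/5)²+(32/5)³)/(24·100000) = -24128/5859375 m
Load 4 — applied couple M₀=4 kN·m at a=16/3 m (b=L-a=8/3):
  y_4 = (M₀x³/(6L)-M₀(x-a)²/2+C₁x)/EI  [x>a] with C₁=M₀(3b²-L²)/(6L)=-32/9 = (4·(32/5)³/(6·8)-4·((32/5)-(16/3))²/2+(-32/9)·(32/5))/100000 = -112/3515625 m
Superposition: y = Σ y_i = -1332911/439453125 m ≈ -0.003033 m

y(32/5) = -1332911/439453125 m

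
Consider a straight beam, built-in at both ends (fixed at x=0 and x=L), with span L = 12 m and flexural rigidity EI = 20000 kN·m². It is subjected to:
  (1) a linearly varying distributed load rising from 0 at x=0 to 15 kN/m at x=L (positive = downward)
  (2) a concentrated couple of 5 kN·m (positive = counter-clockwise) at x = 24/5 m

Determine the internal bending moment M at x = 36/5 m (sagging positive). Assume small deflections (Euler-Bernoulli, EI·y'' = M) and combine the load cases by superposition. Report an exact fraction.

Load 1 — triangular load w₀=15 kN/m (0→w₀ over full span):
  M_1 = 3w₀Lx/20 - w₀L²/30 - w₀x³/(6L) = 3·15·12·(36/5)/20 - 15·12²/30 - 15·(36/5)³/(6·12) = 1116/25 kN·m
Load 2 — applied couple M₀=5 kN·m at a=24/5 m (b=L-a=36/5):
  M_2 = R_Ax - M_A - M₀  [x>a] with R_A=3/5, M_A=3/5 = (3/5)·(36/5) - (3/5) - 5 = -32/25 kN·m
Superposition: M = Σ M_i = 1084/25 kN·m ≈ 43.360000 kN·m

M(36/5) = 1084/25 kN·m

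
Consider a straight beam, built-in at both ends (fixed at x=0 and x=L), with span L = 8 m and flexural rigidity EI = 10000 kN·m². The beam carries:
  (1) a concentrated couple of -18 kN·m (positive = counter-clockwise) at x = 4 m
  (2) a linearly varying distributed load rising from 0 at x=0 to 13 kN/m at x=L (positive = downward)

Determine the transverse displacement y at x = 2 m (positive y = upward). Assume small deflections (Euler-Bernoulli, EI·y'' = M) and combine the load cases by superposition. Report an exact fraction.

Load 1 — applied couple M₀=-18 kN·m at a=4 m (b=L-a=4):
  y_1 = (R_Ax³/6 - M_Ax²/2)/EI  [x≤a] with R_A=-27/8, M_A=-9/2 = ((-27/8)·2³/6 - (-9/2)·2²/2)/10000 = 9/20000 m
Load 2 — triangular load w₀=13 kN/m (0→w₀ over full span):
  y_2 = -w₀x²(L-x)²(x+2L)/(120LEI) = -13·2²·(8-2)²·(2+2·8)/(120·8·10000) = -351/100000 m
Superposition: y = Σ y_i = -153/50000 m ≈ -0.003060 m

y(2) = -153/50000 m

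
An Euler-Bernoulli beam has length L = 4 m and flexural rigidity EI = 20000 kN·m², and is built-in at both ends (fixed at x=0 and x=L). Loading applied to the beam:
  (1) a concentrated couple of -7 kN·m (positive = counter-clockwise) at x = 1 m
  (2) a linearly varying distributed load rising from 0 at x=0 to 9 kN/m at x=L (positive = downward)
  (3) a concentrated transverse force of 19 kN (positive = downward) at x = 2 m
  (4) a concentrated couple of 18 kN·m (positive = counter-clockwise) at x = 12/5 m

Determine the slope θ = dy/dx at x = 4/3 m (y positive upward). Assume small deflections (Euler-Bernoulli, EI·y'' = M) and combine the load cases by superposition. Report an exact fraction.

θ(4/3) = -12427/27000000 rad

Load 1 — applied couple M₀=-7 kN·m at a=1 m (b=L-a=3):
  θ_1 = (R_Ax²/2 - M_Ax - M₀(x-a))/EI  [x>a] with R_A=-63/32, M_A=21/16 = ((-63/32)·(4/3)²/2 - (21/16)·(4/3) - (-7)·((4/3)-1))/20000 = -7/120000 rad
Load 2 — triangular load w₀=9 kN/m (0→w₀ over full span):
  θ_2 = -w₀(2x(L-x)(L-2x)(x+2L)+x²(L-x)²)/(120LEI) = -9·(2·(4/3)·(4-(4/3))·(4-2·(4/3))·((4/3)+2·4)+(4/3)²·(4-(4/3))²)/(120·4·20000) = -8/84375 rad
Load 3 — point force P=19 kN at a=2 m (b=L-a=2):
  θ_3 = -Pb²x(2aL-(3a+b)x)/(2L³EI)  [x≤a] = -19·2²·(4/3)·(2·2·4-(3·2+2)·(4/3))/(2·4³·20000) = -19/90000 rad
Load 4 — applied couple M₀=18 kN·m at a=12/5 m (b=L-a=8/5):
  θ_4 = (R_Ax²/2 - M_Ax)/EI  [x≤a] with R_A=162/25, M_A=144/25 = ((162/25)·(4/3)²/2 - (144/25)·(4/3))/20000 = -3/31250 rad
Superposition: θ = Σ θ_i = -12427/27000000 rad ≈ -0.000460 rad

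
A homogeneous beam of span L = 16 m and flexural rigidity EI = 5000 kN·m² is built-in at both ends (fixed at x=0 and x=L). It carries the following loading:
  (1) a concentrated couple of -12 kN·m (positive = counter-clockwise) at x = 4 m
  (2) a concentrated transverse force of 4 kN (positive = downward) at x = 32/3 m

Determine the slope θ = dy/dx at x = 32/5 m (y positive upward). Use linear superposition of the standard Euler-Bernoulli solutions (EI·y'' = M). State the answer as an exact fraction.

Load 1 — applied couple M₀=-12 kN·m at a=4 m (b=L-a=12):
  θ_1 = (R_Ax²/2 - M_Ax - M₀(x-a))/EI  [x>a] with R_A=-27/32, M_A=9/4 = ((-27/32)·(32/5)²/2 - (9/4)·(32/5) - (-12)·((32/5)-4))/5000 = -9/15625 rad
Load 2 — point force P=4 kN at a=32/3 m (b=L-a=16/3):
  θ_2 = -Pb²x(2aL-(3a+b)x)/(2L³EI)  [x≤a] = -4·(16/3)²·(32/5)·(2·(32/3)·16-(3·(32/3)+(16/3))·(32/5))/(2·16³·5000) = -256/140625 rad
Superposition: θ = Σ θ_i = -337/140625 rad ≈ -0.002396 rad

θ(32/5) = -337/140625 rad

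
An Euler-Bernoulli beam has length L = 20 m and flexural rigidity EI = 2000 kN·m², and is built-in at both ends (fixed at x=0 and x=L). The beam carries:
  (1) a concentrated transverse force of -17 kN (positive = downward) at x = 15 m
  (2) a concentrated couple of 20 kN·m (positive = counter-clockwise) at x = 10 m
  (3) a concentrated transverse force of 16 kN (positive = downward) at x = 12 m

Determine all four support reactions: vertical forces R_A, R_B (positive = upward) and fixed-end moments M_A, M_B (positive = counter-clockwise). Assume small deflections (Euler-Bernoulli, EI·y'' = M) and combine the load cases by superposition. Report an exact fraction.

R_A = 17903/4000 kN, M_A = 7913/400 kN·m, R_B = -21903/4000 kN, M_B = 2693/400 kN·m

Load 1 — point force P=-17 kN at a=15 m (b=L-a=5):
  R_A = Pb²(3a+b)/L³ = (-17)·5²·(3·15+5)/20³ = -85/32 kN
  M_A = Pab²/L² = (-17)·15·5²/20² = -255/16 kN·m
  R_B = Pa²(a+3b)/L³ = (-17)·15²·(15+3·5)/20³ = -459/32 kN
  M_B = -Pa²b/L² = -(-17)·15²·5/20² = 765/16 kN·m
Load 2 — applied couple M₀=20 kN·m at a=10 m (b=L-a=10):
  R_A = 6M₀ab/L³ = 6·20·10·10/20³ = 3/2 kN
  M_A = M₀b(2a-b)/L² = 20·10·(2·10-10)/20² = 5 kN·m
  R_B = -6M₀ab/L³ = -6·20·10·10/20³ = -3/2 kN
  M_B = M₀a(2b-a)/L² = 20·10·(2·10-10)/20² = 5 kN·m
Load 3 — point force P=16 kN at a=12 m (b=L-a=8):
  R_A = Pb²(3a+b)/L³ = 16·8²·(3·12+8)/20³ = 704/125 kN
  M_A = Pab²/L² = 16·12·8²/20² = 768/25 kN·m
  R_B = Pa²(a+3b)/L³ = 16·12²·(12+3·8)/20³ = 1296/125 kN
  M_B = -Pa²b/L² = -16·12²·8/20² = -1152/25 kN·m
Superposition: R_A = 17903/4000 kN, M_A = 7913/400 kN·m, R_B = -21903/4000 kN, M_B = 2693/400 kN·m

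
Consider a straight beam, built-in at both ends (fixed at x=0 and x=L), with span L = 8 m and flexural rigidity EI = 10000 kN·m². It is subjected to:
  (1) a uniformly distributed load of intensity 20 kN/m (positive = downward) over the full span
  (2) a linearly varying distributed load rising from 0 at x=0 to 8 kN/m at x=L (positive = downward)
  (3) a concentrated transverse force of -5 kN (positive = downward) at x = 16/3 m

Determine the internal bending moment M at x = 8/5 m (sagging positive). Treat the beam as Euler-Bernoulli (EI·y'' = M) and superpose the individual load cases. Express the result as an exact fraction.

Load 1 — uniform load w=20 kN/m over full span:
  M_1 = wLx/2 - wL²/12 - wx²/2 = 20·8·(8/5)/2 - 20·8²/12 - 20·(8/5)²/2 = -64/15 kN·m
Load 2 — triangular load w₀=8 kN/m (0→w₀ over full span):
  M_2 = 3w₀Lx/20 - w₀L²/30 - w₀x³/(6L) = 3·8·8·(8/5)/20 - 8·8²/30 - 8·(8/5)³/(6·8) = -896/375 kN·m
Load 3 — point force P=-5 kN at a=16/3 m (b=L-a=8/3):
  M_3 = Pb²(3a+b)x/L³ - Pab²/L²  [x≤a] = (-5)·(8/3)²·(3·(16/3)+(8/3))·(8/5)/8³ - (-5)·(16/3)·(8/3)²/8² = 8/9 kN·m
Superposition: M = Σ M_i = -6488/1125 kN·m ≈ -5.767111 kN·m

M(8/5) = -6488/1125 kN·m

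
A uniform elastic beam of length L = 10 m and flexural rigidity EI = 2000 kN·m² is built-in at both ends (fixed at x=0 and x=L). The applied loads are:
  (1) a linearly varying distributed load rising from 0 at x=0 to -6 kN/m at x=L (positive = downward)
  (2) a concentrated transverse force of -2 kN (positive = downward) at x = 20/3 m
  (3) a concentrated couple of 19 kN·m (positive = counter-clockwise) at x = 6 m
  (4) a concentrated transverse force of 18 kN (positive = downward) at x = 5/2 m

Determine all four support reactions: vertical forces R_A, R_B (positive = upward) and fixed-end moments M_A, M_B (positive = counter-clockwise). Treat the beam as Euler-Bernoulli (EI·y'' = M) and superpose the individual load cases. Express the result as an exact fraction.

R_A = 453869/54000 kN, M_A = 107039/10800 kN·m, R_B = -1209869/54000 kN, M_B = 289499/10800 kN·m

Load 1 — triangular load w₀=-6 kN/m (0→w₀ over full span):
  R_A = 3w₀L/20 = 3·(-6)·10/20 = -9 kN
  M_A = w₀L²/30 = (-6)·10²/30 = -20 kN·m
  R_B = 7w₀L/20 = 7·(-6)·10/20 = -21 kN
  M_B = -w₀L²/20 = -(-6)·10²/20 = 30 kN·m
Load 2 — point force P=-2 kN at a=20/3 m (b=L-a=10/3):
  R_A = Pb²(3a+b)/L³ = (-2)·(10/3)²·(3·(20/3)+(10/3))/10³ = -14/27 kN
  M_A = Pab²/L² = (-2)·(20/3)·(10/3)²/10² = -40/27 kN·m
  R_B = Pa²(a+3b)/L³ = (-2)·(20/3)²·((20/3)+3·(10/3))/10³ = -40/27 kN
  M_B = -Pa²b/L² = -(-2)·(20/3)²·(10/3)/10² = 80/27 kN·m
Load 3 — applied couple M₀=19 kN·m at a=6 m (b=L-a=4):
  R_A = 6M₀ab/L³ = 6·19·6·4/10³ = 342/125 kN
  M_A = M₀b(2a-b)/L² = 19·4·(2·6-4)/10² = 152/25 kN·m
  R_B = -6M₀ab/L³ = -6·19·6·4/10³ = -342/125 kN
  M_B = M₀a(2b-a)/L² = 19·6·(2·4-6)/10² = 57/25 kN·m
Load 4 — point force P=18 kN at a=5/2 m (b=L-a=15/2):
  R_A = Pb²(3a+b)/L³ = 18·(15/2)²·(3·(5/2)+(15/2))/10³ = 243/16 kN
  M_A = Pab²/L² = 18·(5/2)·(15/2)²/10² = 405/16 kN·m
  R_B = Pa²(a+3b)/L³ = 18·(5/2)²·((5/2)+3·(15/2))/10³ = 45/16 kN
  M_B = -Pa²b/L² = -18·(5/2)²·(15/2)/10² = -135/16 kN·m
Superposition: R_A = 453869/54000 kN, M_A = 107039/10800 kN·m, R_B = -1209869/54000 kN, M_B = 289499/10800 kN·m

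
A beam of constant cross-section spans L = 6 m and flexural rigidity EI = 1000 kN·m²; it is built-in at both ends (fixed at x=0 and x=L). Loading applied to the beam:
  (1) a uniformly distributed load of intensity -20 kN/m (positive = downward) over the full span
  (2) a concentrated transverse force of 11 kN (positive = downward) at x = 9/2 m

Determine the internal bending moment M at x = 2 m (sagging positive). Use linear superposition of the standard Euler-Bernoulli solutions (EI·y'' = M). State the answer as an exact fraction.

Load 1 — uniform load w=-20 kN/m over full span:
  M_1 = wLx/2 - wL²/12 - wx²/2 = (-20)·6·2/2 - (-20)·6²/12 - (-20)·2²/2 = -20 kN·m
Load 2 — point force P=11 kN at a=9/2 m (b=L-a=3/2):
  M_2 = Pb²(3a+b)x/L³ - Pab²/L²  [x≤a] = 11·(3/2)²·(3·(9/2)+(3/2))·2/6³ - 11·(9/2)·(3/2)²/6² = 11/32 kN·m
Superposition: M = Σ M_i = -629/32 kN·m ≈ -19.656250 kN·m

M(2) = -629/32 kN·m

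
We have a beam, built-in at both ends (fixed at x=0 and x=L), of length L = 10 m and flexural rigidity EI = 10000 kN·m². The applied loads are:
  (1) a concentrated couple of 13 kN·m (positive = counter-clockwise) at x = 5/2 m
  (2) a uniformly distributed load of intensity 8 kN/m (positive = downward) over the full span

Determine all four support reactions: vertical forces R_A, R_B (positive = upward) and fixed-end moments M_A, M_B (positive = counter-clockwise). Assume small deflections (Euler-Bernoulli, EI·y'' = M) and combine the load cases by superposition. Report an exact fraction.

Load 1 — applied couple M₀=13 kN·m at a=5/2 m (b=L-a=15/2):
  R_A = 6M₀ab/L³ = 6·13·(5/2)·(15/2)/10³ = 117/80 kN
  M_A = M₀b(2a-b)/L² = 13·(15/2)·(2·(5/2)-(15/2))/10² = -39/16 kN·m
  R_B = -6M₀ab/L³ = -6·13·(5/2)·(15/2)/10³ = -117/80 kN
  M_B = M₀a(2b-a)/L² = 13·(5/2)·(2·(15/2)-(5/2))/10² = 65/16 kN·m
Load 2 — uniform load w=8 kN/m over full span:
  R_A = wL/2 = 8·10/2 = 40 kN
  M_A = wL²/12 = 8·10²/12 = 200/3 kN·m
  R_B = wL/2 = 8·10/2 = 40 kN
  M_B = -wL²/12 = -8·10²/12 = -200/3 kN·m
Superposition: R_A = 3317/80 kN, M_A = 3083/48 kN·m, R_B = 3083/80 kN, M_B = -3005/48 kN·m

R_A = 3317/80 kN, M_A = 3083/48 kN·m, R_B = 3083/80 kN, M_B = -3005/48 kN·m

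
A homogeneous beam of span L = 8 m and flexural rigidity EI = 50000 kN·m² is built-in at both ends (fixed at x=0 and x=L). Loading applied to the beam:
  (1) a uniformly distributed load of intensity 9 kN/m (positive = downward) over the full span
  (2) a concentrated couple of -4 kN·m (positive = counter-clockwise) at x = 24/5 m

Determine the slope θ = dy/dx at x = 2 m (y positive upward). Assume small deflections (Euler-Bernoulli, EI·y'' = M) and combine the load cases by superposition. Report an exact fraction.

Load 1 — uniform load w=9 kN/m over full span:
  θ_1 = -wx(L-x)(L-2x)/(12EI) = -9·2·(8-2)·(8-2·2)/(12·50000) = -9/12500 rad
Load 2 — applied couple M₀=-4 kN·m at a=24/5 m (b=L-a=16/5):
  θ_2 = (R_Ax²/2 - M_Ax)/EI  [x≤a] with R_A=-18/25, M_A=-32/25 = ((-18/25)·2²/2 - (-32/25)·2)/50000 = 7/312500 rad
Superposition: θ = Σ θ_i = -109/156250 rad ≈ -0.000698 rad

θ(2) = -109/156250 rad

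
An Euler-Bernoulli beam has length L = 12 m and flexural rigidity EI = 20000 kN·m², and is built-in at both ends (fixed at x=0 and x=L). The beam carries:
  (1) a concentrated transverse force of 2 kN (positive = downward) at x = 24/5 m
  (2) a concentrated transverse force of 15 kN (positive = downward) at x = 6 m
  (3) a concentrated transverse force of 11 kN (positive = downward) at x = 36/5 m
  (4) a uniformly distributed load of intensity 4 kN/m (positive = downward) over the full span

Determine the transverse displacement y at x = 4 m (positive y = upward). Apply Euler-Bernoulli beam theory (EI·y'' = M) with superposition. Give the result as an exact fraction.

Load 1 — point force P=2 kN at a=24/5 m (b=L-a=36/5):
  y_1 = -Pb²x²(3aL-(3a+b)x)/(6L³EI)  [x≤a] = -2·(36/5)²·4²·(3·(24/5)·12-(3·(24/5)+(36/5))·4)/(6·12³·20000) = -54/78125 m
Load 2 — point force P=15 kN at a=6 m (b=L-a=6):
  y_2 = -Pb²x²(3aL-(3a+b)x)/(6L³EI)  [x≤a] = -15·6²·4²·(3·6·12-(3·6+6)·4)/(6·12³·20000) = -1/200 m
Load 3 — point force P=11 kN at a=36/5 m (b=L-a=24/5):
  y_3 = -Pb²x²(3aL-(3a+b)x)/(6L³EI)  [x≤a] = -11·(24/5)²·4²·(3·(36/5)·12-(3·(36/5)+(24/5))·4)/(6·12³·20000) = -704/234375 m
Load 4 — uniform load w=4 kN/m over full span:
  y_4 = -wx²(L-x)²/(24EI) = -4·4²·(12-4)²/(24·20000) = -16/1875 m
Superposition: y = Σ y_i = -32303/1875000 m ≈ -0.017228 m

y(4) = -32303/1875000 m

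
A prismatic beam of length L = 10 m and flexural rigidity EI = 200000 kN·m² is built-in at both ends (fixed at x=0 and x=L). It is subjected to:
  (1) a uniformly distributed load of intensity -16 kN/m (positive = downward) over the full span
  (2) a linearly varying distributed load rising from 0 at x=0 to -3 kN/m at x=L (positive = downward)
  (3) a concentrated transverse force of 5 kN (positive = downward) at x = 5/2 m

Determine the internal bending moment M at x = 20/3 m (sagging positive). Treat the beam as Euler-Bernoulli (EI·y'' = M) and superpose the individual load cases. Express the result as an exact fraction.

M(20/3) = -42655/864 kN·m

Load 1 — uniform load w=-16 kN/m over full span:
  M_1 = wLx/2 - wL²/12 - wx²/2 = (-16)·10·(20/3)/2 - (-16)·10²/12 - (-16)·(20/3)²/2 = -400/9 kN·m
Load 2 — triangular load w₀=-3 kN/m (0→w₀ over full span):
  M_2 = 3w₀Lx/20 - w₀L²/30 - w₀x³/(6L) = 3·(-3)·10·(20/3)/20 - (-3)·10²/30 - (-3)·(20/3)³/(6·10) = -140/27 kN·m
Load 3 — point force P=5 kN at a=5/2 m (b=L-a=15/2):
  M_3 = Pa²(a+3b)(L-x)/L³ - Pa²b/L²  [x>a] = 5·(5/2)²·((5/2)+3·(15/2))·(10-(20/3))/10³ - 5·(5/2)²·(15/2)/10² = 25/96 kN·m
Superposition: M = Σ M_i = -42655/864 kN·m ≈ -49.369213 kN·m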